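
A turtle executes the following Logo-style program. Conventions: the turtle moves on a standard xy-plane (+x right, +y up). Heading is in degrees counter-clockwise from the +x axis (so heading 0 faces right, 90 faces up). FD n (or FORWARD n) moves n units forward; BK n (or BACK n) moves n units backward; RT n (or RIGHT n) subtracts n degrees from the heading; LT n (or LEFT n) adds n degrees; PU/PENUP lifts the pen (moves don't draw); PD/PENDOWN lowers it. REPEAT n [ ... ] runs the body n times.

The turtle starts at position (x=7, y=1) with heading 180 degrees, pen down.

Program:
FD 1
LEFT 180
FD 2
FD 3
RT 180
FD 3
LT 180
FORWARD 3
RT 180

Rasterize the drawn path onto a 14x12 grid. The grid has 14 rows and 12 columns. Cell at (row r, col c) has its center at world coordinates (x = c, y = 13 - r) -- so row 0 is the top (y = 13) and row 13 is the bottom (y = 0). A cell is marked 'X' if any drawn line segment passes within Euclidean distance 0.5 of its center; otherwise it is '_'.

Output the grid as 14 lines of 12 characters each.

Answer: ____________
____________
____________
____________
____________
____________
____________
____________
____________
____________
____________
____________
______XXXXXX
____________

Derivation:
Segment 0: (7,1) -> (6,1)
Segment 1: (6,1) -> (8,1)
Segment 2: (8,1) -> (11,1)
Segment 3: (11,1) -> (8,1)
Segment 4: (8,1) -> (11,1)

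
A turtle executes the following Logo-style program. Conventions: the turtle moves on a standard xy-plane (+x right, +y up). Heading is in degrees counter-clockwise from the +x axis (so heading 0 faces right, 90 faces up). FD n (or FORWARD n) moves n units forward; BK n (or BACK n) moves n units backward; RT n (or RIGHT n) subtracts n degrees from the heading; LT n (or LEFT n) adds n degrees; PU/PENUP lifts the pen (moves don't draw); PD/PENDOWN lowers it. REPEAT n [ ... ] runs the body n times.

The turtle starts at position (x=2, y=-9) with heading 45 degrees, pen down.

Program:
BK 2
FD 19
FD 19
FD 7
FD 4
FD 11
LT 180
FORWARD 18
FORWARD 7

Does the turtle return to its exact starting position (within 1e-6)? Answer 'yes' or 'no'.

Executing turtle program step by step:
Start: pos=(2,-9), heading=45, pen down
BK 2: (2,-9) -> (0.586,-10.414) [heading=45, draw]
FD 19: (0.586,-10.414) -> (14.021,3.021) [heading=45, draw]
FD 19: (14.021,3.021) -> (27.456,16.456) [heading=45, draw]
FD 7: (27.456,16.456) -> (32.406,21.406) [heading=45, draw]
FD 4: (32.406,21.406) -> (35.234,24.234) [heading=45, draw]
FD 11: (35.234,24.234) -> (43.012,32.012) [heading=45, draw]
LT 180: heading 45 -> 225
FD 18: (43.012,32.012) -> (30.284,19.284) [heading=225, draw]
FD 7: (30.284,19.284) -> (25.335,14.335) [heading=225, draw]
Final: pos=(25.335,14.335), heading=225, 8 segment(s) drawn

Start position: (2, -9)
Final position: (25.335, 14.335)
Distance = 33; >= 1e-6 -> NOT closed

Answer: no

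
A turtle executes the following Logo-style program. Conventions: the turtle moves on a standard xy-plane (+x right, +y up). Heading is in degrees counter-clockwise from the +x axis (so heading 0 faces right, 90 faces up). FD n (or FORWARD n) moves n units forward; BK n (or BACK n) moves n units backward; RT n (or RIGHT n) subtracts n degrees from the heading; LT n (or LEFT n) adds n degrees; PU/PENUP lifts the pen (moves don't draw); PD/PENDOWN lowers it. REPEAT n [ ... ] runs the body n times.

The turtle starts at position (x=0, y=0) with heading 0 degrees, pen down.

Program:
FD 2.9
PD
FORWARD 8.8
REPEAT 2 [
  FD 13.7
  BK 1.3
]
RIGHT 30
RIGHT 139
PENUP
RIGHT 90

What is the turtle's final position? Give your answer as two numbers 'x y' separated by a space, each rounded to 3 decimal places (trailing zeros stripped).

Executing turtle program step by step:
Start: pos=(0,0), heading=0, pen down
FD 2.9: (0,0) -> (2.9,0) [heading=0, draw]
PD: pen down
FD 8.8: (2.9,0) -> (11.7,0) [heading=0, draw]
REPEAT 2 [
  -- iteration 1/2 --
  FD 13.7: (11.7,0) -> (25.4,0) [heading=0, draw]
  BK 1.3: (25.4,0) -> (24.1,0) [heading=0, draw]
  -- iteration 2/2 --
  FD 13.7: (24.1,0) -> (37.8,0) [heading=0, draw]
  BK 1.3: (37.8,0) -> (36.5,0) [heading=0, draw]
]
RT 30: heading 0 -> 330
RT 139: heading 330 -> 191
PU: pen up
RT 90: heading 191 -> 101
Final: pos=(36.5,0), heading=101, 6 segment(s) drawn

Answer: 36.5 0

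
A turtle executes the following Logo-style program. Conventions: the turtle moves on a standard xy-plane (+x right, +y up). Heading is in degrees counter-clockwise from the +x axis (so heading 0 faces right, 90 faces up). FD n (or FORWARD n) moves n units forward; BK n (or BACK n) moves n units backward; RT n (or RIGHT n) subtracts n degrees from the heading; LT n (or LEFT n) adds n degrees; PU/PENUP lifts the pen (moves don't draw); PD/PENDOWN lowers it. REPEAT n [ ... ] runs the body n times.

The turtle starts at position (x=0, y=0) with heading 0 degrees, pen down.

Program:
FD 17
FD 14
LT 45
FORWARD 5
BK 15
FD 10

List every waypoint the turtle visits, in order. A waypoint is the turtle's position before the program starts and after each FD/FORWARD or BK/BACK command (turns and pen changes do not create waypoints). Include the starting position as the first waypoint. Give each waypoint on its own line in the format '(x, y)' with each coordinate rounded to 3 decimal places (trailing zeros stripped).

Executing turtle program step by step:
Start: pos=(0,0), heading=0, pen down
FD 17: (0,0) -> (17,0) [heading=0, draw]
FD 14: (17,0) -> (31,0) [heading=0, draw]
LT 45: heading 0 -> 45
FD 5: (31,0) -> (34.536,3.536) [heading=45, draw]
BK 15: (34.536,3.536) -> (23.929,-7.071) [heading=45, draw]
FD 10: (23.929,-7.071) -> (31,0) [heading=45, draw]
Final: pos=(31,0), heading=45, 5 segment(s) drawn
Waypoints (6 total):
(0, 0)
(17, 0)
(31, 0)
(34.536, 3.536)
(23.929, -7.071)
(31, 0)

Answer: (0, 0)
(17, 0)
(31, 0)
(34.536, 3.536)
(23.929, -7.071)
(31, 0)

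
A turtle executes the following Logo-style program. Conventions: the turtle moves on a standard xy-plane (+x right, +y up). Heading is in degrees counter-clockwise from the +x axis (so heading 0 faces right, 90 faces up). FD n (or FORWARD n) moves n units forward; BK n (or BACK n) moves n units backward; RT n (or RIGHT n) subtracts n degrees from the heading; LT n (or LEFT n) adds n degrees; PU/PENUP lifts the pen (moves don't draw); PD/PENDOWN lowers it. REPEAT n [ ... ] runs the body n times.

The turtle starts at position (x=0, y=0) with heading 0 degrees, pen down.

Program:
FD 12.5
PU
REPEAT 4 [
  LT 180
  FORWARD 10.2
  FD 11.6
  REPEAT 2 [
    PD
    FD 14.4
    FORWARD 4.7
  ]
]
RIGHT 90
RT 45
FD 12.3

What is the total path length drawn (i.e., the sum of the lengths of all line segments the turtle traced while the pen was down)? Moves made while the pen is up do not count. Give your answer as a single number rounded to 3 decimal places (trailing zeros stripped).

Answer: 243

Derivation:
Executing turtle program step by step:
Start: pos=(0,0), heading=0, pen down
FD 12.5: (0,0) -> (12.5,0) [heading=0, draw]
PU: pen up
REPEAT 4 [
  -- iteration 1/4 --
  LT 180: heading 0 -> 180
  FD 10.2: (12.5,0) -> (2.3,0) [heading=180, move]
  FD 11.6: (2.3,0) -> (-9.3,0) [heading=180, move]
  REPEAT 2 [
    -- iteration 1/2 --
    PD: pen down
    FD 14.4: (-9.3,0) -> (-23.7,0) [heading=180, draw]
    FD 4.7: (-23.7,0) -> (-28.4,0) [heading=180, draw]
    -- iteration 2/2 --
    PD: pen down
    FD 14.4: (-28.4,0) -> (-42.8,0) [heading=180, draw]
    FD 4.7: (-42.8,0) -> (-47.5,0) [heading=180, draw]
  ]
  -- iteration 2/4 --
  LT 180: heading 180 -> 0
  FD 10.2: (-47.5,0) -> (-37.3,0) [heading=0, draw]
  FD 11.6: (-37.3,0) -> (-25.7,0) [heading=0, draw]
  REPEAT 2 [
    -- iteration 1/2 --
    PD: pen down
    FD 14.4: (-25.7,0) -> (-11.3,0) [heading=0, draw]
    FD 4.7: (-11.3,0) -> (-6.6,0) [heading=0, draw]
    -- iteration 2/2 --
    PD: pen down
    FD 14.4: (-6.6,0) -> (7.8,0) [heading=0, draw]
    FD 4.7: (7.8,0) -> (12.5,0) [heading=0, draw]
  ]
  -- iteration 3/4 --
  LT 180: heading 0 -> 180
  FD 10.2: (12.5,0) -> (2.3,0) [heading=180, draw]
  FD 11.6: (2.3,0) -> (-9.3,0) [heading=180, draw]
  REPEAT 2 [
    -- iteration 1/2 --
    PD: pen down
    FD 14.4: (-9.3,0) -> (-23.7,0) [heading=180, draw]
    FD 4.7: (-23.7,0) -> (-28.4,0) [heading=180, draw]
    -- iteration 2/2 --
    PD: pen down
    FD 14.4: (-28.4,0) -> (-42.8,0) [heading=180, draw]
    FD 4.7: (-42.8,0) -> (-47.5,0) [heading=180, draw]
  ]
  -- iteration 4/4 --
  LT 180: heading 180 -> 0
  FD 10.2: (-47.5,0) -> (-37.3,0) [heading=0, draw]
  FD 11.6: (-37.3,0) -> (-25.7,0) [heading=0, draw]
  REPEAT 2 [
    -- iteration 1/2 --
    PD: pen down
    FD 14.4: (-25.7,0) -> (-11.3,0) [heading=0, draw]
    FD 4.7: (-11.3,0) -> (-6.6,0) [heading=0, draw]
    -- iteration 2/2 --
    PD: pen down
    FD 14.4: (-6.6,0) -> (7.8,0) [heading=0, draw]
    FD 4.7: (7.8,0) -> (12.5,0) [heading=0, draw]
  ]
]
RT 90: heading 0 -> 270
RT 45: heading 270 -> 225
FD 12.3: (12.5,0) -> (3.803,-8.697) [heading=225, draw]
Final: pos=(3.803,-8.697), heading=225, 24 segment(s) drawn

Segment lengths:
  seg 1: (0,0) -> (12.5,0), length = 12.5
  seg 2: (-9.3,0) -> (-23.7,0), length = 14.4
  seg 3: (-23.7,0) -> (-28.4,0), length = 4.7
  seg 4: (-28.4,0) -> (-42.8,0), length = 14.4
  seg 5: (-42.8,0) -> (-47.5,0), length = 4.7
  seg 6: (-47.5,0) -> (-37.3,0), length = 10.2
  seg 7: (-37.3,0) -> (-25.7,0), length = 11.6
  seg 8: (-25.7,0) -> (-11.3,0), length = 14.4
  seg 9: (-11.3,0) -> (-6.6,0), length = 4.7
  seg 10: (-6.6,0) -> (7.8,0), length = 14.4
  seg 11: (7.8,0) -> (12.5,0), length = 4.7
  seg 12: (12.5,0) -> (2.3,0), length = 10.2
  seg 13: (2.3,0) -> (-9.3,0), length = 11.6
  seg 14: (-9.3,0) -> (-23.7,0), length = 14.4
  seg 15: (-23.7,0) -> (-28.4,0), length = 4.7
  seg 16: (-28.4,0) -> (-42.8,0), length = 14.4
  seg 17: (-42.8,0) -> (-47.5,0), length = 4.7
  seg 18: (-47.5,0) -> (-37.3,0), length = 10.2
  seg 19: (-37.3,0) -> (-25.7,0), length = 11.6
  seg 20: (-25.7,0) -> (-11.3,0), length = 14.4
  seg 21: (-11.3,0) -> (-6.6,0), length = 4.7
  seg 22: (-6.6,0) -> (7.8,0), length = 14.4
  seg 23: (7.8,0) -> (12.5,0), length = 4.7
  seg 24: (12.5,0) -> (3.803,-8.697), length = 12.3
Total = 243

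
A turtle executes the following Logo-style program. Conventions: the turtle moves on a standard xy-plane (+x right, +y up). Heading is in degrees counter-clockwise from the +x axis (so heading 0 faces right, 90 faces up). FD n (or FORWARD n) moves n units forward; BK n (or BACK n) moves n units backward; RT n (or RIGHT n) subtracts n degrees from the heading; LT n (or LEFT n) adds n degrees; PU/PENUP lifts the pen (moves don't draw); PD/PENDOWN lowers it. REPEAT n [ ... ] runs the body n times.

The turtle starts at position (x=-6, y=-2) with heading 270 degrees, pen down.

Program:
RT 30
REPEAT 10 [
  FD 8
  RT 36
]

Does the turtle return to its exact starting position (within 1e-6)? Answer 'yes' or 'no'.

Answer: yes

Derivation:
Executing turtle program step by step:
Start: pos=(-6,-2), heading=270, pen down
RT 30: heading 270 -> 240
REPEAT 10 [
  -- iteration 1/10 --
  FD 8: (-6,-2) -> (-10,-8.928) [heading=240, draw]
  RT 36: heading 240 -> 204
  -- iteration 2/10 --
  FD 8: (-10,-8.928) -> (-17.308,-12.182) [heading=204, draw]
  RT 36: heading 204 -> 168
  -- iteration 3/10 --
  FD 8: (-17.308,-12.182) -> (-25.134,-10.519) [heading=168, draw]
  RT 36: heading 168 -> 132
  -- iteration 4/10 --
  FD 8: (-25.134,-10.519) -> (-30.487,-4.574) [heading=132, draw]
  RT 36: heading 132 -> 96
  -- iteration 5/10 --
  FD 8: (-30.487,-4.574) -> (-31.323,3.383) [heading=96, draw]
  RT 36: heading 96 -> 60
  -- iteration 6/10 --
  FD 8: (-31.323,3.383) -> (-27.323,10.311) [heading=60, draw]
  RT 36: heading 60 -> 24
  -- iteration 7/10 --
  FD 8: (-27.323,10.311) -> (-20.014,13.565) [heading=24, draw]
  RT 36: heading 24 -> 348
  -- iteration 8/10 --
  FD 8: (-20.014,13.565) -> (-12.189,11.901) [heading=348, draw]
  RT 36: heading 348 -> 312
  -- iteration 9/10 --
  FD 8: (-12.189,11.901) -> (-6.836,5.956) [heading=312, draw]
  RT 36: heading 312 -> 276
  -- iteration 10/10 --
  FD 8: (-6.836,5.956) -> (-6,-2) [heading=276, draw]
  RT 36: heading 276 -> 240
]
Final: pos=(-6,-2), heading=240, 10 segment(s) drawn

Start position: (-6, -2)
Final position: (-6, -2)
Distance = 0; < 1e-6 -> CLOSED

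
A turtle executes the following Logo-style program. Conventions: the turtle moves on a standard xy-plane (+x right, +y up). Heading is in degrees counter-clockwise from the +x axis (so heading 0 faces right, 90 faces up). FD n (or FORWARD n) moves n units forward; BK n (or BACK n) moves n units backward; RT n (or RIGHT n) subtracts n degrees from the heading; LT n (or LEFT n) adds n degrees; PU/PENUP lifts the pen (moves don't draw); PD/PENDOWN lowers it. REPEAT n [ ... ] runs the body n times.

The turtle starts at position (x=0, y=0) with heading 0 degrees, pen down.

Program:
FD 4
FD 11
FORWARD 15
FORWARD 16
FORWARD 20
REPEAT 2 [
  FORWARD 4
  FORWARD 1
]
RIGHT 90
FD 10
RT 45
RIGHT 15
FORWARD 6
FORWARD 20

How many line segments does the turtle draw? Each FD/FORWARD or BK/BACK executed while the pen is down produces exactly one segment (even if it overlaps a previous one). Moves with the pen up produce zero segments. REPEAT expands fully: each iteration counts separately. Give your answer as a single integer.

Answer: 12

Derivation:
Executing turtle program step by step:
Start: pos=(0,0), heading=0, pen down
FD 4: (0,0) -> (4,0) [heading=0, draw]
FD 11: (4,0) -> (15,0) [heading=0, draw]
FD 15: (15,0) -> (30,0) [heading=0, draw]
FD 16: (30,0) -> (46,0) [heading=0, draw]
FD 20: (46,0) -> (66,0) [heading=0, draw]
REPEAT 2 [
  -- iteration 1/2 --
  FD 4: (66,0) -> (70,0) [heading=0, draw]
  FD 1: (70,0) -> (71,0) [heading=0, draw]
  -- iteration 2/2 --
  FD 4: (71,0) -> (75,0) [heading=0, draw]
  FD 1: (75,0) -> (76,0) [heading=0, draw]
]
RT 90: heading 0 -> 270
FD 10: (76,0) -> (76,-10) [heading=270, draw]
RT 45: heading 270 -> 225
RT 15: heading 225 -> 210
FD 6: (76,-10) -> (70.804,-13) [heading=210, draw]
FD 20: (70.804,-13) -> (53.483,-23) [heading=210, draw]
Final: pos=(53.483,-23), heading=210, 12 segment(s) drawn
Segments drawn: 12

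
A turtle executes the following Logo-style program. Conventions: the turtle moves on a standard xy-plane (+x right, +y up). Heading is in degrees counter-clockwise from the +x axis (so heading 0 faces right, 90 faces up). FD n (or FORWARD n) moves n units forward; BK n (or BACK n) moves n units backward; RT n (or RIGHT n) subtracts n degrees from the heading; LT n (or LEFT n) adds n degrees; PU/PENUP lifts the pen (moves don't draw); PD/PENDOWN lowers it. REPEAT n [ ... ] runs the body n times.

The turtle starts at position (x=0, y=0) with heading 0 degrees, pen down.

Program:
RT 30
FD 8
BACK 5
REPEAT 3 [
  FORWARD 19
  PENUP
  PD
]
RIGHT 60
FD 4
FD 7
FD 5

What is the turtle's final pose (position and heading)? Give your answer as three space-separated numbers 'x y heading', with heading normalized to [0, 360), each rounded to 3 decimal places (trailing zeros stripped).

Executing turtle program step by step:
Start: pos=(0,0), heading=0, pen down
RT 30: heading 0 -> 330
FD 8: (0,0) -> (6.928,-4) [heading=330, draw]
BK 5: (6.928,-4) -> (2.598,-1.5) [heading=330, draw]
REPEAT 3 [
  -- iteration 1/3 --
  FD 19: (2.598,-1.5) -> (19.053,-11) [heading=330, draw]
  PU: pen up
  PD: pen down
  -- iteration 2/3 --
  FD 19: (19.053,-11) -> (35.507,-20.5) [heading=330, draw]
  PU: pen up
  PD: pen down
  -- iteration 3/3 --
  FD 19: (35.507,-20.5) -> (51.962,-30) [heading=330, draw]
  PU: pen up
  PD: pen down
]
RT 60: heading 330 -> 270
FD 4: (51.962,-30) -> (51.962,-34) [heading=270, draw]
FD 7: (51.962,-34) -> (51.962,-41) [heading=270, draw]
FD 5: (51.962,-41) -> (51.962,-46) [heading=270, draw]
Final: pos=(51.962,-46), heading=270, 8 segment(s) drawn

Answer: 51.962 -46 270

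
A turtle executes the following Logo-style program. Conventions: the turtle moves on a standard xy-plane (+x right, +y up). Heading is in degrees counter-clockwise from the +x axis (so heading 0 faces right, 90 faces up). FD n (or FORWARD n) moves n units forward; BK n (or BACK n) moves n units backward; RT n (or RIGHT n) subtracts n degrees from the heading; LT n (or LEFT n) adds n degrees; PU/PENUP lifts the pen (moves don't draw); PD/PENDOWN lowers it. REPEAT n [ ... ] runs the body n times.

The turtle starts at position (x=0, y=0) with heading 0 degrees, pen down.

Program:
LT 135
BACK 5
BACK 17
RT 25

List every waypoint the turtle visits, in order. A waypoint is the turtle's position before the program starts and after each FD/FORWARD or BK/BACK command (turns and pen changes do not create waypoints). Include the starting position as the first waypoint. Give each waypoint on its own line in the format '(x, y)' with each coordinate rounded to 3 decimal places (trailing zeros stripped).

Executing turtle program step by step:
Start: pos=(0,0), heading=0, pen down
LT 135: heading 0 -> 135
BK 5: (0,0) -> (3.536,-3.536) [heading=135, draw]
BK 17: (3.536,-3.536) -> (15.556,-15.556) [heading=135, draw]
RT 25: heading 135 -> 110
Final: pos=(15.556,-15.556), heading=110, 2 segment(s) drawn
Waypoints (3 total):
(0, 0)
(3.536, -3.536)
(15.556, -15.556)

Answer: (0, 0)
(3.536, -3.536)
(15.556, -15.556)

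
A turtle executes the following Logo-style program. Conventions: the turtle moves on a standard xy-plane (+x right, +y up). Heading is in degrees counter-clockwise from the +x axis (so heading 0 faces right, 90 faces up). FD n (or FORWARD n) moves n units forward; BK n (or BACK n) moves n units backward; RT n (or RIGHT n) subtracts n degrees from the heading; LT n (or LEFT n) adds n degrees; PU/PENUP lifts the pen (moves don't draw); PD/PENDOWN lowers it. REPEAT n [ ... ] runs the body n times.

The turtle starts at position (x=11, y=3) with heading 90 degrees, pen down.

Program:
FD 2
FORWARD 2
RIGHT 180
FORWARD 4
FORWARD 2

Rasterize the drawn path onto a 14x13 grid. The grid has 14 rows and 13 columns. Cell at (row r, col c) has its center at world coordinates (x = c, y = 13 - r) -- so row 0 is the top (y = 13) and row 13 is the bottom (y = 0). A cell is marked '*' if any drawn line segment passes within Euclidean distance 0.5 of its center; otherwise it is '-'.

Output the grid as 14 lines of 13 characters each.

Segment 0: (11,3) -> (11,5)
Segment 1: (11,5) -> (11,7)
Segment 2: (11,7) -> (11,3)
Segment 3: (11,3) -> (11,1)

Answer: -------------
-------------
-------------
-------------
-------------
-------------
-----------*-
-----------*-
-----------*-
-----------*-
-----------*-
-----------*-
-----------*-
-------------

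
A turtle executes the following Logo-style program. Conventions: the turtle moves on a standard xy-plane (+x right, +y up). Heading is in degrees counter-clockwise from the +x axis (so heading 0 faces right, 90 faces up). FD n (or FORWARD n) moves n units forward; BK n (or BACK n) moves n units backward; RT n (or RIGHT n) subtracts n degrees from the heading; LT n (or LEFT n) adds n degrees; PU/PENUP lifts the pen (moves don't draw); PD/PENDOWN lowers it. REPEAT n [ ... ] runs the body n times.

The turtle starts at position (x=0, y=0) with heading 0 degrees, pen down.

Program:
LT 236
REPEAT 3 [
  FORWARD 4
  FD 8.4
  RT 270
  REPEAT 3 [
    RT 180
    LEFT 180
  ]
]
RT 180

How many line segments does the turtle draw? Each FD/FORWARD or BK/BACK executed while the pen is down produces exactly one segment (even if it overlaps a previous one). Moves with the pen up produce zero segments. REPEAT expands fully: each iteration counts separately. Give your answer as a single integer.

Executing turtle program step by step:
Start: pos=(0,0), heading=0, pen down
LT 236: heading 0 -> 236
REPEAT 3 [
  -- iteration 1/3 --
  FD 4: (0,0) -> (-2.237,-3.316) [heading=236, draw]
  FD 8.4: (-2.237,-3.316) -> (-6.934,-10.28) [heading=236, draw]
  RT 270: heading 236 -> 326
  REPEAT 3 [
    -- iteration 1/3 --
    RT 180: heading 326 -> 146
    LT 180: heading 146 -> 326
    -- iteration 2/3 --
    RT 180: heading 326 -> 146
    LT 180: heading 146 -> 326
    -- iteration 3/3 --
    RT 180: heading 326 -> 146
    LT 180: heading 146 -> 326
  ]
  -- iteration 2/3 --
  FD 4: (-6.934,-10.28) -> (-3.618,-12.517) [heading=326, draw]
  FD 8.4: (-3.618,-12.517) -> (3.346,-17.214) [heading=326, draw]
  RT 270: heading 326 -> 56
  REPEAT 3 [
    -- iteration 1/3 --
    RT 180: heading 56 -> 236
    LT 180: heading 236 -> 56
    -- iteration 2/3 --
    RT 180: heading 56 -> 236
    LT 180: heading 236 -> 56
    -- iteration 3/3 --
    RT 180: heading 56 -> 236
    LT 180: heading 236 -> 56
  ]
  -- iteration 3/3 --
  FD 4: (3.346,-17.214) -> (5.583,-13.898) [heading=56, draw]
  FD 8.4: (5.583,-13.898) -> (10.28,-6.934) [heading=56, draw]
  RT 270: heading 56 -> 146
  REPEAT 3 [
    -- iteration 1/3 --
    RT 180: heading 146 -> 326
    LT 180: heading 326 -> 146
    -- iteration 2/3 --
    RT 180: heading 146 -> 326
    LT 180: heading 326 -> 146
    -- iteration 3/3 --
    RT 180: heading 146 -> 326
    LT 180: heading 326 -> 146
  ]
]
RT 180: heading 146 -> 326
Final: pos=(10.28,-6.934), heading=326, 6 segment(s) drawn
Segments drawn: 6

Answer: 6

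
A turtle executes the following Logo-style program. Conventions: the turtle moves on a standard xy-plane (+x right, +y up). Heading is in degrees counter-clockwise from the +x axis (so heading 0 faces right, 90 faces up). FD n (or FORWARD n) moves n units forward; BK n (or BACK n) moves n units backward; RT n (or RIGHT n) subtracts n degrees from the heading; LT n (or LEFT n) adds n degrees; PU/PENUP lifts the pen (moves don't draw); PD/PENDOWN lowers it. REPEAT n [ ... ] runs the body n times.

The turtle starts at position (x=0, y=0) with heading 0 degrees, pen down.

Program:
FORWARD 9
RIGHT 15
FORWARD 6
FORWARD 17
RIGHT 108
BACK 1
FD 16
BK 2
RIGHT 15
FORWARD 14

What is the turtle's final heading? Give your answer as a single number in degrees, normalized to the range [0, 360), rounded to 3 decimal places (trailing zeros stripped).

Answer: 222

Derivation:
Executing turtle program step by step:
Start: pos=(0,0), heading=0, pen down
FD 9: (0,0) -> (9,0) [heading=0, draw]
RT 15: heading 0 -> 345
FD 6: (9,0) -> (14.796,-1.553) [heading=345, draw]
FD 17: (14.796,-1.553) -> (31.216,-5.953) [heading=345, draw]
RT 108: heading 345 -> 237
BK 1: (31.216,-5.953) -> (31.761,-5.114) [heading=237, draw]
FD 16: (31.761,-5.114) -> (23.047,-18.533) [heading=237, draw]
BK 2: (23.047,-18.533) -> (24.136,-16.856) [heading=237, draw]
RT 15: heading 237 -> 222
FD 14: (24.136,-16.856) -> (13.732,-26.223) [heading=222, draw]
Final: pos=(13.732,-26.223), heading=222, 7 segment(s) drawn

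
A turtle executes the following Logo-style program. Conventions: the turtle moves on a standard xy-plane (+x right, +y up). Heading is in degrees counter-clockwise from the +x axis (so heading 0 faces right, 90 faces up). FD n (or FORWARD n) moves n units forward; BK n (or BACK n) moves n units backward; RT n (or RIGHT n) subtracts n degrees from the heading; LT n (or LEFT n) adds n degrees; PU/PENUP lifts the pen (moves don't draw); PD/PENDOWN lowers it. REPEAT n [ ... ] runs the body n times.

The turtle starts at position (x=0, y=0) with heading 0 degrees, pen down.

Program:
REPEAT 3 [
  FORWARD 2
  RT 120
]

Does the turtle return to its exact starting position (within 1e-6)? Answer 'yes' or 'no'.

Answer: yes

Derivation:
Executing turtle program step by step:
Start: pos=(0,0), heading=0, pen down
REPEAT 3 [
  -- iteration 1/3 --
  FD 2: (0,0) -> (2,0) [heading=0, draw]
  RT 120: heading 0 -> 240
  -- iteration 2/3 --
  FD 2: (2,0) -> (1,-1.732) [heading=240, draw]
  RT 120: heading 240 -> 120
  -- iteration 3/3 --
  FD 2: (1,-1.732) -> (0,0) [heading=120, draw]
  RT 120: heading 120 -> 0
]
Final: pos=(0,0), heading=0, 3 segment(s) drawn

Start position: (0, 0)
Final position: (0, 0)
Distance = 0; < 1e-6 -> CLOSED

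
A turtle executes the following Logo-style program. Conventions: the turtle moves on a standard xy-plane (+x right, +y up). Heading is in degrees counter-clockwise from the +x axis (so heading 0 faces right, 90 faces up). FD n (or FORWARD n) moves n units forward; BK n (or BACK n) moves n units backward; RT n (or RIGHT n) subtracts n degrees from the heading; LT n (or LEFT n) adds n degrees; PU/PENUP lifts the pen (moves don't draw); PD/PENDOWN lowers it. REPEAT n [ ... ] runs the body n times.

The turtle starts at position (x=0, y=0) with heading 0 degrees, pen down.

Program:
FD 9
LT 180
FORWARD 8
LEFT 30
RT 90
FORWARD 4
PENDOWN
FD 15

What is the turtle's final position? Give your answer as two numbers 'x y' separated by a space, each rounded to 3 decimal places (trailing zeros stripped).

Executing turtle program step by step:
Start: pos=(0,0), heading=0, pen down
FD 9: (0,0) -> (9,0) [heading=0, draw]
LT 180: heading 0 -> 180
FD 8: (9,0) -> (1,0) [heading=180, draw]
LT 30: heading 180 -> 210
RT 90: heading 210 -> 120
FD 4: (1,0) -> (-1,3.464) [heading=120, draw]
PD: pen down
FD 15: (-1,3.464) -> (-8.5,16.454) [heading=120, draw]
Final: pos=(-8.5,16.454), heading=120, 4 segment(s) drawn

Answer: -8.5 16.454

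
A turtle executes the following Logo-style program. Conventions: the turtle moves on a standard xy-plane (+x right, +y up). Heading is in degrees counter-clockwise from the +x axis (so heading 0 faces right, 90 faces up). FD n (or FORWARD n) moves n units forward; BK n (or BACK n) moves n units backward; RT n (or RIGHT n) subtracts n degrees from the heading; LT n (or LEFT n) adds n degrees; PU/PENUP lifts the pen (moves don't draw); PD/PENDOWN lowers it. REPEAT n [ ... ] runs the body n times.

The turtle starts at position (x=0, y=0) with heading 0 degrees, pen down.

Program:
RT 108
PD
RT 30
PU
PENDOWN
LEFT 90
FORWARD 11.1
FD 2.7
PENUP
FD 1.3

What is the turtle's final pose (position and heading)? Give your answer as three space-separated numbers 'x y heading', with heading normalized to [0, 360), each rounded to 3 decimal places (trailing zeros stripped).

Executing turtle program step by step:
Start: pos=(0,0), heading=0, pen down
RT 108: heading 0 -> 252
PD: pen down
RT 30: heading 252 -> 222
PU: pen up
PD: pen down
LT 90: heading 222 -> 312
FD 11.1: (0,0) -> (7.427,-8.249) [heading=312, draw]
FD 2.7: (7.427,-8.249) -> (9.234,-10.255) [heading=312, draw]
PU: pen up
FD 1.3: (9.234,-10.255) -> (10.104,-11.221) [heading=312, move]
Final: pos=(10.104,-11.221), heading=312, 2 segment(s) drawn

Answer: 10.104 -11.221 312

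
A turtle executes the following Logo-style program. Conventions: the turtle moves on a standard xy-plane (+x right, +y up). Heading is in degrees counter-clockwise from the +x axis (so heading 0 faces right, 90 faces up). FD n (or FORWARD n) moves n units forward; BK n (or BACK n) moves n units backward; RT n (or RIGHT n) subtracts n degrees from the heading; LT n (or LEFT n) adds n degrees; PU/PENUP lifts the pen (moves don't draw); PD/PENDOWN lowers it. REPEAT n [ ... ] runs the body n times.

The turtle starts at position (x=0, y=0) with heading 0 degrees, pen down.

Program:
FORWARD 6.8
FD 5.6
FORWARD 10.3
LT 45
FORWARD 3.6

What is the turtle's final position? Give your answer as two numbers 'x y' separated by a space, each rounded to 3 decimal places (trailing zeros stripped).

Executing turtle program step by step:
Start: pos=(0,0), heading=0, pen down
FD 6.8: (0,0) -> (6.8,0) [heading=0, draw]
FD 5.6: (6.8,0) -> (12.4,0) [heading=0, draw]
FD 10.3: (12.4,0) -> (22.7,0) [heading=0, draw]
LT 45: heading 0 -> 45
FD 3.6: (22.7,0) -> (25.246,2.546) [heading=45, draw]
Final: pos=(25.246,2.546), heading=45, 4 segment(s) drawn

Answer: 25.246 2.546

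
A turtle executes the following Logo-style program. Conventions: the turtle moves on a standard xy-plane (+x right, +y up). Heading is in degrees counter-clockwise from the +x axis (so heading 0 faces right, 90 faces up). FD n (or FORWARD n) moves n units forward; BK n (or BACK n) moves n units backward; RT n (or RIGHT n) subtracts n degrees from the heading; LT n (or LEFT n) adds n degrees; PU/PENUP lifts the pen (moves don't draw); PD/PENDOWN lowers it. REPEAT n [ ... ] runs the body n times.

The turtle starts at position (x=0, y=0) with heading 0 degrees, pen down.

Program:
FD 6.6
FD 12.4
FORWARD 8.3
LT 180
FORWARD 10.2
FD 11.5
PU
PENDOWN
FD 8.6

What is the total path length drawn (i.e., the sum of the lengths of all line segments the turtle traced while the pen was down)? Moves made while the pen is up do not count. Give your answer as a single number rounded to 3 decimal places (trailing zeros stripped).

Executing turtle program step by step:
Start: pos=(0,0), heading=0, pen down
FD 6.6: (0,0) -> (6.6,0) [heading=0, draw]
FD 12.4: (6.6,0) -> (19,0) [heading=0, draw]
FD 8.3: (19,0) -> (27.3,0) [heading=0, draw]
LT 180: heading 0 -> 180
FD 10.2: (27.3,0) -> (17.1,0) [heading=180, draw]
FD 11.5: (17.1,0) -> (5.6,0) [heading=180, draw]
PU: pen up
PD: pen down
FD 8.6: (5.6,0) -> (-3,0) [heading=180, draw]
Final: pos=(-3,0), heading=180, 6 segment(s) drawn

Segment lengths:
  seg 1: (0,0) -> (6.6,0), length = 6.6
  seg 2: (6.6,0) -> (19,0), length = 12.4
  seg 3: (19,0) -> (27.3,0), length = 8.3
  seg 4: (27.3,0) -> (17.1,0), length = 10.2
  seg 5: (17.1,0) -> (5.6,0), length = 11.5
  seg 6: (5.6,0) -> (-3,0), length = 8.6
Total = 57.6

Answer: 57.6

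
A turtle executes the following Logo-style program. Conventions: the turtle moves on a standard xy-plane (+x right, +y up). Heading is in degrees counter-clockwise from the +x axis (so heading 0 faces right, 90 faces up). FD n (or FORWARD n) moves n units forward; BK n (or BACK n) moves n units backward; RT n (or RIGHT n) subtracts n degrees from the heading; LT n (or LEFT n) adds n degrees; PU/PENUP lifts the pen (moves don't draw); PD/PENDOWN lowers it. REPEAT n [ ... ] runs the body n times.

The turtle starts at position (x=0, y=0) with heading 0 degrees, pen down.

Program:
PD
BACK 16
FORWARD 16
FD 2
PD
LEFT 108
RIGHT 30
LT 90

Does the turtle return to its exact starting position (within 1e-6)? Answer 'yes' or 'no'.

Answer: no

Derivation:
Executing turtle program step by step:
Start: pos=(0,0), heading=0, pen down
PD: pen down
BK 16: (0,0) -> (-16,0) [heading=0, draw]
FD 16: (-16,0) -> (0,0) [heading=0, draw]
FD 2: (0,0) -> (2,0) [heading=0, draw]
PD: pen down
LT 108: heading 0 -> 108
RT 30: heading 108 -> 78
LT 90: heading 78 -> 168
Final: pos=(2,0), heading=168, 3 segment(s) drawn

Start position: (0, 0)
Final position: (2, 0)
Distance = 2; >= 1e-6 -> NOT closed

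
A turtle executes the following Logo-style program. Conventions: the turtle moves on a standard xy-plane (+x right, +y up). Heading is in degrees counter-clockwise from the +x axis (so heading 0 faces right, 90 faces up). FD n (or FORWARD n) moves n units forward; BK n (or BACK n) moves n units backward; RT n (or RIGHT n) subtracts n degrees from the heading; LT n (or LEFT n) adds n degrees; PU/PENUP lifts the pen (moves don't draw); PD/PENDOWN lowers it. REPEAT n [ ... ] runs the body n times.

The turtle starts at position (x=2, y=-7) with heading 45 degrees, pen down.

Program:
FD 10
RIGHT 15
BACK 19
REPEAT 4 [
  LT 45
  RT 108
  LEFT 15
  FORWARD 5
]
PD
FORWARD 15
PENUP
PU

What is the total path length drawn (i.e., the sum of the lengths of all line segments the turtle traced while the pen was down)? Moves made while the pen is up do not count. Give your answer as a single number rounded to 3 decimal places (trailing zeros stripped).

Executing turtle program step by step:
Start: pos=(2,-7), heading=45, pen down
FD 10: (2,-7) -> (9.071,0.071) [heading=45, draw]
RT 15: heading 45 -> 30
BK 19: (9.071,0.071) -> (-7.383,-9.429) [heading=30, draw]
REPEAT 4 [
  -- iteration 1/4 --
  LT 45: heading 30 -> 75
  RT 108: heading 75 -> 327
  LT 15: heading 327 -> 342
  FD 5: (-7.383,-9.429) -> (-2.628,-10.974) [heading=342, draw]
  -- iteration 2/4 --
  LT 45: heading 342 -> 27
  RT 108: heading 27 -> 279
  LT 15: heading 279 -> 294
  FD 5: (-2.628,-10.974) -> (-0.594,-15.542) [heading=294, draw]
  -- iteration 3/4 --
  LT 45: heading 294 -> 339
  RT 108: heading 339 -> 231
  LT 15: heading 231 -> 246
  FD 5: (-0.594,-15.542) -> (-2.628,-20.109) [heading=246, draw]
  -- iteration 4/4 --
  LT 45: heading 246 -> 291
  RT 108: heading 291 -> 183
  LT 15: heading 183 -> 198
  FD 5: (-2.628,-20.109) -> (-7.383,-21.655) [heading=198, draw]
]
PD: pen down
FD 15: (-7.383,-21.655) -> (-21.649,-26.29) [heading=198, draw]
PU: pen up
PU: pen up
Final: pos=(-21.649,-26.29), heading=198, 7 segment(s) drawn

Segment lengths:
  seg 1: (2,-7) -> (9.071,0.071), length = 10
  seg 2: (9.071,0.071) -> (-7.383,-9.429), length = 19
  seg 3: (-7.383,-9.429) -> (-2.628,-10.974), length = 5
  seg 4: (-2.628,-10.974) -> (-0.594,-15.542), length = 5
  seg 5: (-0.594,-15.542) -> (-2.628,-20.109), length = 5
  seg 6: (-2.628,-20.109) -> (-7.383,-21.655), length = 5
  seg 7: (-7.383,-21.655) -> (-21.649,-26.29), length = 15
Total = 64

Answer: 64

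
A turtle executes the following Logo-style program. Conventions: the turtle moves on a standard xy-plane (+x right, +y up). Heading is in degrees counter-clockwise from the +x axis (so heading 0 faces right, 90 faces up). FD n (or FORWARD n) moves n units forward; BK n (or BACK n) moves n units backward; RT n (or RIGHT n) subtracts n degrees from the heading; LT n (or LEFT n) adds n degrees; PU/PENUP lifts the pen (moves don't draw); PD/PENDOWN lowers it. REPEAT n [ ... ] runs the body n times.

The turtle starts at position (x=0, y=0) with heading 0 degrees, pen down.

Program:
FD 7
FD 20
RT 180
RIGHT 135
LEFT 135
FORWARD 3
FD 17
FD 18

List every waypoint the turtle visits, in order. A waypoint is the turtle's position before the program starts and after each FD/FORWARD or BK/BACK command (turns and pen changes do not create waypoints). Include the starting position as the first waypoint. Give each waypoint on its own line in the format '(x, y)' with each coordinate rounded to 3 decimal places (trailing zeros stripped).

Executing turtle program step by step:
Start: pos=(0,0), heading=0, pen down
FD 7: (0,0) -> (7,0) [heading=0, draw]
FD 20: (7,0) -> (27,0) [heading=0, draw]
RT 180: heading 0 -> 180
RT 135: heading 180 -> 45
LT 135: heading 45 -> 180
FD 3: (27,0) -> (24,0) [heading=180, draw]
FD 17: (24,0) -> (7,0) [heading=180, draw]
FD 18: (7,0) -> (-11,0) [heading=180, draw]
Final: pos=(-11,0), heading=180, 5 segment(s) drawn
Waypoints (6 total):
(0, 0)
(7, 0)
(27, 0)
(24, 0)
(7, 0)
(-11, 0)

Answer: (0, 0)
(7, 0)
(27, 0)
(24, 0)
(7, 0)
(-11, 0)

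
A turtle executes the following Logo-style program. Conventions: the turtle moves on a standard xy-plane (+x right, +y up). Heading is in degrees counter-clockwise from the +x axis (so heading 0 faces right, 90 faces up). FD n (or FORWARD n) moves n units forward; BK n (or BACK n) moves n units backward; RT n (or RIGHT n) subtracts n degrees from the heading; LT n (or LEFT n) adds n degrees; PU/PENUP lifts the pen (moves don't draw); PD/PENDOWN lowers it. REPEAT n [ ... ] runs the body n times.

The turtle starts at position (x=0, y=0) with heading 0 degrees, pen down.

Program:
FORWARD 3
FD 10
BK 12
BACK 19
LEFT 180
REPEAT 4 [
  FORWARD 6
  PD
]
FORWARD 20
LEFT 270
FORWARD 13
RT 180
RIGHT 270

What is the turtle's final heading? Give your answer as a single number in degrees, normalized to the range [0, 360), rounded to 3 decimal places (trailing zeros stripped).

Answer: 0

Derivation:
Executing turtle program step by step:
Start: pos=(0,0), heading=0, pen down
FD 3: (0,0) -> (3,0) [heading=0, draw]
FD 10: (3,0) -> (13,0) [heading=0, draw]
BK 12: (13,0) -> (1,0) [heading=0, draw]
BK 19: (1,0) -> (-18,0) [heading=0, draw]
LT 180: heading 0 -> 180
REPEAT 4 [
  -- iteration 1/4 --
  FD 6: (-18,0) -> (-24,0) [heading=180, draw]
  PD: pen down
  -- iteration 2/4 --
  FD 6: (-24,0) -> (-30,0) [heading=180, draw]
  PD: pen down
  -- iteration 3/4 --
  FD 6: (-30,0) -> (-36,0) [heading=180, draw]
  PD: pen down
  -- iteration 4/4 --
  FD 6: (-36,0) -> (-42,0) [heading=180, draw]
  PD: pen down
]
FD 20: (-42,0) -> (-62,0) [heading=180, draw]
LT 270: heading 180 -> 90
FD 13: (-62,0) -> (-62,13) [heading=90, draw]
RT 180: heading 90 -> 270
RT 270: heading 270 -> 0
Final: pos=(-62,13), heading=0, 10 segment(s) drawn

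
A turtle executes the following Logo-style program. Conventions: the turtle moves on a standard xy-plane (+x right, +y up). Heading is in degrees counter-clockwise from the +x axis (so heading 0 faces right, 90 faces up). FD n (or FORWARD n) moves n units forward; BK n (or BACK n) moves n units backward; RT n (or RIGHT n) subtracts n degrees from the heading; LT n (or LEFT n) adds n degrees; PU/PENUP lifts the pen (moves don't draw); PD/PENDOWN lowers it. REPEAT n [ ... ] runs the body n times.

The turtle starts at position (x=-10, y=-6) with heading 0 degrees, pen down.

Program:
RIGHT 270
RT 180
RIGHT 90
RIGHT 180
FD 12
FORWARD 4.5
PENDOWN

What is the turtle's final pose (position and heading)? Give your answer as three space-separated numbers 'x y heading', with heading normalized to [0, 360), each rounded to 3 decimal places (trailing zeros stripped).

Answer: 6.5 -6 0

Derivation:
Executing turtle program step by step:
Start: pos=(-10,-6), heading=0, pen down
RT 270: heading 0 -> 90
RT 180: heading 90 -> 270
RT 90: heading 270 -> 180
RT 180: heading 180 -> 0
FD 12: (-10,-6) -> (2,-6) [heading=0, draw]
FD 4.5: (2,-6) -> (6.5,-6) [heading=0, draw]
PD: pen down
Final: pos=(6.5,-6), heading=0, 2 segment(s) drawn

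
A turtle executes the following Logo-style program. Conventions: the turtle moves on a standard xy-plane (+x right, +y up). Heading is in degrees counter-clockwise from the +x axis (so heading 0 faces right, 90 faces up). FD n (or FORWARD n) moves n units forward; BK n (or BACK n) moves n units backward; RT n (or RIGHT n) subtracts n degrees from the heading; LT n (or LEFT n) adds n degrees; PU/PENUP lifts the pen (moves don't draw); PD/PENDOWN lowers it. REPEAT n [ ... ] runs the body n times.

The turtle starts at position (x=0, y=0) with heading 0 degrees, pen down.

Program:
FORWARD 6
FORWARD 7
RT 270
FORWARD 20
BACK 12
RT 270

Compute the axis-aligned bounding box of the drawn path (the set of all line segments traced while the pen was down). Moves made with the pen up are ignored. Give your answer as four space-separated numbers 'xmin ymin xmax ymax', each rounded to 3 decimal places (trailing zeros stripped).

Executing turtle program step by step:
Start: pos=(0,0), heading=0, pen down
FD 6: (0,0) -> (6,0) [heading=0, draw]
FD 7: (6,0) -> (13,0) [heading=0, draw]
RT 270: heading 0 -> 90
FD 20: (13,0) -> (13,20) [heading=90, draw]
BK 12: (13,20) -> (13,8) [heading=90, draw]
RT 270: heading 90 -> 180
Final: pos=(13,8), heading=180, 4 segment(s) drawn

Segment endpoints: x in {0, 6, 13, 13, 13}, y in {0, 8, 20}
xmin=0, ymin=0, xmax=13, ymax=20

Answer: 0 0 13 20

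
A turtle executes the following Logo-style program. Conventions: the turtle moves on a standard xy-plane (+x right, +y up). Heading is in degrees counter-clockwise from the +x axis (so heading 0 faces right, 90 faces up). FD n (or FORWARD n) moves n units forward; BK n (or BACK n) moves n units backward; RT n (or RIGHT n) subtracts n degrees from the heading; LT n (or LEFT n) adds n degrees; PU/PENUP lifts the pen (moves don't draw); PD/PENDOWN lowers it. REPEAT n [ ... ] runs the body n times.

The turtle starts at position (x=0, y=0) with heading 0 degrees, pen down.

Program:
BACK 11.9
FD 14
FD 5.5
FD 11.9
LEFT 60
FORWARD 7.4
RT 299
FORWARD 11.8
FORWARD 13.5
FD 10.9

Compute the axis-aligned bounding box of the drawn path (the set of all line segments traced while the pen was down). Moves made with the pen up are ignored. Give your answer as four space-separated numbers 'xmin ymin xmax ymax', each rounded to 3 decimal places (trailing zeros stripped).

Answer: -11.9 0 23.2 37.438

Derivation:
Executing turtle program step by step:
Start: pos=(0,0), heading=0, pen down
BK 11.9: (0,0) -> (-11.9,0) [heading=0, draw]
FD 14: (-11.9,0) -> (2.1,0) [heading=0, draw]
FD 5.5: (2.1,0) -> (7.6,0) [heading=0, draw]
FD 11.9: (7.6,0) -> (19.5,0) [heading=0, draw]
LT 60: heading 0 -> 60
FD 7.4: (19.5,0) -> (23.2,6.409) [heading=60, draw]
RT 299: heading 60 -> 121
FD 11.8: (23.2,6.409) -> (17.123,16.523) [heading=121, draw]
FD 13.5: (17.123,16.523) -> (10.17,28.095) [heading=121, draw]
FD 10.9: (10.17,28.095) -> (4.556,37.438) [heading=121, draw]
Final: pos=(4.556,37.438), heading=121, 8 segment(s) drawn

Segment endpoints: x in {-11.9, 0, 2.1, 4.556, 7.6, 10.17, 17.123, 19.5, 23.2}, y in {0, 6.409, 16.523, 28.095, 37.438}
xmin=-11.9, ymin=0, xmax=23.2, ymax=37.438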